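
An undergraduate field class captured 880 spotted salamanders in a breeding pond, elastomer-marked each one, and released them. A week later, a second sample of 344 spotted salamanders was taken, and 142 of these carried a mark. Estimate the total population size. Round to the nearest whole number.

N = (880 × 344) / 142 = 302720 / 142 ≈ 2131.8 → 2132

N ≈ 2132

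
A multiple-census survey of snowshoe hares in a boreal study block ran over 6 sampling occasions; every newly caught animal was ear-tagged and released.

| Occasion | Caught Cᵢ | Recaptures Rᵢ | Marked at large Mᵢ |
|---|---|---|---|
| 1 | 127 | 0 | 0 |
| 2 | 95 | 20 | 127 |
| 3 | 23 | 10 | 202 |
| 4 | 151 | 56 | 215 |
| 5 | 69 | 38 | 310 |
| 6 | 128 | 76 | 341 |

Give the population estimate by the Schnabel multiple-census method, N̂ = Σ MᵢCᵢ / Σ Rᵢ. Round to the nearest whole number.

Σ MᵢCᵢ = 0·127 + 127·95 + 202·23 + 215·151 + 310·69 + 341·128 = 0 + 12065 + 4646 + 32465 + 21390 + 43648 = 114214
Σ Rᵢ = 0 + 20 + 10 + 56 + 38 + 76 = 200
N̂ = 114214 / 200 ≈ 571.1 → 571

N ≈ 571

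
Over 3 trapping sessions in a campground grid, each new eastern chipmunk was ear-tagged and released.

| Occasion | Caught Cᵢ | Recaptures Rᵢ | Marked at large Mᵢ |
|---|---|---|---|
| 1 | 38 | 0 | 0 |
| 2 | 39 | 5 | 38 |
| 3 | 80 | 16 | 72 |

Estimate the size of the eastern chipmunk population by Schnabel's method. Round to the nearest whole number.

Σ MᵢCᵢ = 0·38 + 38·39 + 72·80 = 0 + 1482 + 5760 = 7242
Σ Rᵢ = 0 + 5 + 16 = 21
N̂ = 7242 / 21 ≈ 344.9 → 345

N ≈ 345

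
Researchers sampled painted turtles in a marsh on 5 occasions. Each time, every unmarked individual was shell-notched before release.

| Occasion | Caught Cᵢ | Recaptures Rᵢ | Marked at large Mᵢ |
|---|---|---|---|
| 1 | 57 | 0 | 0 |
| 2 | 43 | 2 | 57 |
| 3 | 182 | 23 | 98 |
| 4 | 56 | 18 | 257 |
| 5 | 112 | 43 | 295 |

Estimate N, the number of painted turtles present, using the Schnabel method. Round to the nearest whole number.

Σ MᵢCᵢ = 0·57 + 57·43 + 98·182 + 257·56 + 295·112 = 0 + 2451 + 17836 + 14392 + 33040 = 67719
Σ Rᵢ = 0 + 2 + 23 + 18 + 43 = 86
N̂ = 67719 / 86 ≈ 787.4 → 787

N ≈ 787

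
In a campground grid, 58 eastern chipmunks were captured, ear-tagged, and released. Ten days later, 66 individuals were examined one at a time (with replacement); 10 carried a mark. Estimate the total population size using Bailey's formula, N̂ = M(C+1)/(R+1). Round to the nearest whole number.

N̂ = 58·(66+1)/(10+1) = 58·67/11 = 3886/11 ≈ 353.3 → 353

N ≈ 353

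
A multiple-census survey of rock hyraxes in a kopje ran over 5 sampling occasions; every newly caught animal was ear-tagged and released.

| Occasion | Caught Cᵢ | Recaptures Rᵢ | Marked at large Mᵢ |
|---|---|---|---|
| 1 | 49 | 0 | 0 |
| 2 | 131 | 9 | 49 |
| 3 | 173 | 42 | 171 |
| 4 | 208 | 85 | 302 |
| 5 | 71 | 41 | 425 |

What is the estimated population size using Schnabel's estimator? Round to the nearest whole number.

Σ MᵢCᵢ = 0·49 + 49·131 + 171·173 + 302·208 + 425·71 = 0 + 6419 + 29583 + 62816 + 30175 = 128993
Σ Rᵢ = 0 + 9 + 42 + 85 + 41 = 177
N̂ = 128993 / 177 ≈ 728.8 → 729

N ≈ 729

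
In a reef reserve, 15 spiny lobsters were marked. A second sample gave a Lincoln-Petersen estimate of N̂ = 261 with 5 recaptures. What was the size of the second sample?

C = 87

From N = M·C/R: C = N·R / M = 261·5 / 15 = 1305 / 15 = 87.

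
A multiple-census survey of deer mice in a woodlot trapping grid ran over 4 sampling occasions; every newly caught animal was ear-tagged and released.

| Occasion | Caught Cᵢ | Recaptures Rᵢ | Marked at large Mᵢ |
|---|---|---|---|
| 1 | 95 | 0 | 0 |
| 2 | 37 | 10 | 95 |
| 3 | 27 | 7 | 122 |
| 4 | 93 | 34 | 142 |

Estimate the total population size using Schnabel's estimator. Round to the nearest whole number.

Σ MᵢCᵢ = 0·95 + 95·37 + 122·27 + 142·93 = 0 + 3515 + 3294 + 13206 = 20015
Σ Rᵢ = 0 + 10 + 7 + 34 = 51
N̂ = 20015 / 51 ≈ 392.45 → 392

N ≈ 392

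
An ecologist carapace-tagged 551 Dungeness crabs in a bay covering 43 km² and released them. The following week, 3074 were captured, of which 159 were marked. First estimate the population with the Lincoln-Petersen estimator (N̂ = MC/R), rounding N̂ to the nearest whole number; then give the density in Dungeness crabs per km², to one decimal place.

N̂ = 551·3074/159 = 1693774/159 ≈ 10652.7 → 10653
Density = N̂ / area = 10653 / 43 ≈ 247.74 → 247.7 per km²

density ≈ 247.7 Dungeness crabs per km²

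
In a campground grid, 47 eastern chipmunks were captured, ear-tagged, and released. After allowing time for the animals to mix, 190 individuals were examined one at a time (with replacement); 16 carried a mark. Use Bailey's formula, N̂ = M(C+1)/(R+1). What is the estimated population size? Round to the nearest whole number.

N̂ = 47·(190+1)/(16+1) = 47·191/17 = 8977/17 ≈ 528.1 → 528

N ≈ 528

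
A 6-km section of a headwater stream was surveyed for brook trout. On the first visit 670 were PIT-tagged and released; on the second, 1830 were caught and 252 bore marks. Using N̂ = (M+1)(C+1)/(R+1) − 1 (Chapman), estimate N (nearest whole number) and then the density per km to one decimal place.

density ≈ 809.2 brook trout per km

N̂ = 671·1831/253 − 1 = 1228601/253 − 1 ≈ 4855.1 → 4855
Density = N̂ / area = 4855 / 6 ≈ 809.17 → 809.2 per km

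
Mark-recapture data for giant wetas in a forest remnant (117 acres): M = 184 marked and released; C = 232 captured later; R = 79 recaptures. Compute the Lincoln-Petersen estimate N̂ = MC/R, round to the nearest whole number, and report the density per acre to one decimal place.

N̂ = 184·232/79 = 42688/79 ≈ 540.4 → 540
Density = N̂ / area = 540 / 117 ≈ 4.62 → 4.6 per acre

density ≈ 4.6 giant wetas per acre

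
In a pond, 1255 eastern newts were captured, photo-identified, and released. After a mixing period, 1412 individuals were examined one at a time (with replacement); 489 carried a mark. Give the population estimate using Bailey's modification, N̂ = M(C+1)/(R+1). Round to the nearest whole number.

N ≈ 3619

N̂ = 1255·(1412+1)/(489+1) = 1255·1413/490 = 1773315/490 ≈ 3619.0 → 3619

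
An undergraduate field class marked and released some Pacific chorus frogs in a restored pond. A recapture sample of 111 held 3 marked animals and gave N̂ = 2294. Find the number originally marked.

M = 62

From N = M·C/R: M = N·R / C = 2294·3 / 111 = 6882 / 111 = 62.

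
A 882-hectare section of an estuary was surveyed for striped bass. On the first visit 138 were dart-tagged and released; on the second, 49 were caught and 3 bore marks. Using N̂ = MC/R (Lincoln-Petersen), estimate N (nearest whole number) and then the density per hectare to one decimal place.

density ≈ 2.6 striped bass per hectare

N̂ = 138·49/3 = 6762/3 = 2254
Density = N̂ / area = 2254 / 882 ≈ 2.56 → 2.6 per hectare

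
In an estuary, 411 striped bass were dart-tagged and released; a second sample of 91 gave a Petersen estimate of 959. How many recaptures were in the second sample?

R = 39

From N = M·C/R: R = M·C / N = 411·91 / 959 = 37401 / 959 = 39.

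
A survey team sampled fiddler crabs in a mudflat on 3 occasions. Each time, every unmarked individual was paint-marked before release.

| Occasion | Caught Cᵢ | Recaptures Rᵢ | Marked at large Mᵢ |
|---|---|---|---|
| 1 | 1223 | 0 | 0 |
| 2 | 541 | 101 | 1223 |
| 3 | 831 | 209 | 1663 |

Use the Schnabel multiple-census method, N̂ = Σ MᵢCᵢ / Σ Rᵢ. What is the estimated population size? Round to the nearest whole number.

N ≈ 6592

Σ MᵢCᵢ = 0·1223 + 1223·541 + 1663·831 = 0 + 661643 + 1381953 = 2043596
Σ Rᵢ = 0 + 101 + 209 = 310
N̂ = 2043596 / 310 ≈ 6592.2 → 6592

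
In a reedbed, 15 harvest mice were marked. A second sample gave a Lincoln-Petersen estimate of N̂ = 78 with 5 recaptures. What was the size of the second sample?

C = 26

From N = M·C/R: C = N·R / M = 78·5 / 15 = 390 / 15 = 26.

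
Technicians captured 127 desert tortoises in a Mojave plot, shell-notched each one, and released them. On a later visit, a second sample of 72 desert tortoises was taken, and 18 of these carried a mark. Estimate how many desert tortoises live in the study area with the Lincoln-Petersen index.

Lincoln-Petersen assumes M/N = R/C, so N = M·C / R.
N = (127 × 72) / 18 = 9144 / 18 = 508

N = 508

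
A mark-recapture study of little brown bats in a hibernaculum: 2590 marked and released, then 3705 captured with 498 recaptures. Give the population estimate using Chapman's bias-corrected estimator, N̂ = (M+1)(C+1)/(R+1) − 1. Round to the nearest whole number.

N ≈ 19,242

N̂ = (2590+1)(3705+1)/(498+1) − 1 = 2591·3706/499 − 1
= 9602246/499 − 1 ≈ 19243.0 − 1 ≈ 19242.0 → 19242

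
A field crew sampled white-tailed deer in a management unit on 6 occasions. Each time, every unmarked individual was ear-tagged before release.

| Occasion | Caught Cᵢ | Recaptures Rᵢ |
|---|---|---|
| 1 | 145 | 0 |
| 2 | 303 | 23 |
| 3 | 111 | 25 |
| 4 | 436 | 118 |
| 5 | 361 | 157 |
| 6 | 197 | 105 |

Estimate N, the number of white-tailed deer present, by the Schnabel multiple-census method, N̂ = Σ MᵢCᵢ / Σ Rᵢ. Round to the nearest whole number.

Marked at large before each occasion: Mᵢ = Σⱼ<ᵢ (Cⱼ − Rⱼ) → M1=0, M2=145, M3=425, M4=511, M5=829, M6=1033
Σ MᵢCᵢ = 0·145 + 145·303 + 425·111 + 511·436 + 829·361 + 1033·197 = 0 + 43935 + 47175 + 222796 + 299269 + 203501 = 816676
Σ Rᵢ = 0 + 23 + 25 + 118 + 157 + 105 = 428
N̂ = 816676 / 428 ≈ 1908.1 → 1908

N ≈ 1908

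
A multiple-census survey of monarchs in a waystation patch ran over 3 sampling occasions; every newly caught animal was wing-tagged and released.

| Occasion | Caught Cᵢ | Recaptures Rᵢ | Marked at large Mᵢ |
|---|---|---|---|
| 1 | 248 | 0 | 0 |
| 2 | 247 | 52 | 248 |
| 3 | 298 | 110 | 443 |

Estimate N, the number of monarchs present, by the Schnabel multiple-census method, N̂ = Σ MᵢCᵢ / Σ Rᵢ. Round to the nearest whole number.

N ≈ 1193

Σ MᵢCᵢ = 0·248 + 248·247 + 443·298 = 0 + 61256 + 132014 = 193270
Σ Rᵢ = 0 + 52 + 110 = 162
N̂ = 193270 / 162 ≈ 1193.0 → 1193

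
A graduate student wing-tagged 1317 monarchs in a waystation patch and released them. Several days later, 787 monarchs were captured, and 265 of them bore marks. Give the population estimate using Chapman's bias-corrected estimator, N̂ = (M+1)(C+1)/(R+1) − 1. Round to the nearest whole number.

N̂ = (1317+1)(787+1)/(265+1) − 1 = 1318·788/266 − 1
= 1038584/266 − 1 ≈ 3904.45 − 1 ≈ 3903.45 → 3903

N ≈ 3903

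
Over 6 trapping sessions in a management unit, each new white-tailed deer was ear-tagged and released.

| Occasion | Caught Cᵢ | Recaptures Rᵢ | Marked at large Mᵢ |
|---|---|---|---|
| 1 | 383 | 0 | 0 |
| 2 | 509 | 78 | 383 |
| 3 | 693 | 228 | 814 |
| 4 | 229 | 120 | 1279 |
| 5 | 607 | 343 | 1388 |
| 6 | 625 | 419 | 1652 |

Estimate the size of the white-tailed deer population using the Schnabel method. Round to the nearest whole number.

N ≈ 2464

Σ MᵢCᵢ = 0·383 + 383·509 + 814·693 + 1279·229 + 1388·607 + 1652·625 = 0 + 194947 + 564102 + 292891 + 842516 + 1032500 = 2926956
Σ Rᵢ = 0 + 78 + 228 + 120 + 343 + 419 = 1188
N̂ = 2926956 / 1188 ≈ 2463.8 → 2464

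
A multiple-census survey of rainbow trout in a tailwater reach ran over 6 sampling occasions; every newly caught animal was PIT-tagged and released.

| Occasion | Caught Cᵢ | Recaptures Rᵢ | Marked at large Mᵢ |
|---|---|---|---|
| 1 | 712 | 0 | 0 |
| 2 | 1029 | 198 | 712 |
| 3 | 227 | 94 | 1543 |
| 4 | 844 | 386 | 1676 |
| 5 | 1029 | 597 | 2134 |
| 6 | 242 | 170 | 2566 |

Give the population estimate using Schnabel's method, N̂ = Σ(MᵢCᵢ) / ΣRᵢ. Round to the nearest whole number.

Σ MᵢCᵢ = 0·712 + 712·1029 + 1543·227 + 1676·844 + 2134·1029 + 2566·242 = 0 + 732648 + 350261 + 1414544 + 2195886 + 620972 = 5314311
Σ Rᵢ = 0 + 198 + 94 + 386 + 597 + 170 = 1445
N̂ = 5314311 / 1445 ≈ 3677.7 → 3678

N ≈ 3678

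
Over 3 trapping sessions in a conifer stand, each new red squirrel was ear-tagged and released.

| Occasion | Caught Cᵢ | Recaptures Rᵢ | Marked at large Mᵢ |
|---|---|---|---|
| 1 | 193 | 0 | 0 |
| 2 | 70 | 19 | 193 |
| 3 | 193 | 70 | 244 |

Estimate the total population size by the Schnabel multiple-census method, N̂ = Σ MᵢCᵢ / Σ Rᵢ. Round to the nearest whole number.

N ≈ 681

Σ MᵢCᵢ = 0·193 + 193·70 + 244·193 = 0 + 13510 + 47092 = 60602
Σ Rᵢ = 0 + 19 + 70 = 89
N̂ = 60602 / 89 ≈ 680.9 → 681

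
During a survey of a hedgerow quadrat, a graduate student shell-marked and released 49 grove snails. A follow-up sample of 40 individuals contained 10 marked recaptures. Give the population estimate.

N = 196

N = (49 × 40) / 10 = 1960 / 10 = 196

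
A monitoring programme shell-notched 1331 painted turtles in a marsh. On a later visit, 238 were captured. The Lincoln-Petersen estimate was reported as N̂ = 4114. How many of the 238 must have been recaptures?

From N = M·C/R: R = M·C / N = 1331·238 / 4114 = 316778 / 4114 = 77.

R = 77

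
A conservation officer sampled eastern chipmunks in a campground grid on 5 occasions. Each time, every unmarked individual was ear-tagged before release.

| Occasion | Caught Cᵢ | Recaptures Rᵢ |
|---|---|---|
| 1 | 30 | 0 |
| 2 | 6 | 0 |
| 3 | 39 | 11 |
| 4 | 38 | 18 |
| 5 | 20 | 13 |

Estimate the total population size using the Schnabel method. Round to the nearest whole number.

Marked at large before each occasion: Mᵢ = Σⱼ<ᵢ (Cⱼ − Rⱼ) → M1=0, M2=30, M3=36, M4=64, M5=84
Σ MᵢCᵢ = 0·30 + 30·6 + 36·39 + 64·38 + 84·20 = 0 + 180 + 1404 + 2432 + 1680 = 5696
Σ Rᵢ = 0 + 0 + 11 + 18 + 13 = 42
N̂ = 5696 / 42 ≈ 135.6 → 136

N ≈ 136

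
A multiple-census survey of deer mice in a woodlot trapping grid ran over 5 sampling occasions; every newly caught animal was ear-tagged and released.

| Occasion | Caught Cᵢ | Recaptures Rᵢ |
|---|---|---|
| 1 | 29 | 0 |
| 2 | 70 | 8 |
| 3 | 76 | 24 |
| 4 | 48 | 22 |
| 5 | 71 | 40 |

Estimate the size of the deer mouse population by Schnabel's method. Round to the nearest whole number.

Marked at large before each occasion: Mᵢ = Σⱼ<ᵢ (Cⱼ − Rⱼ) → M1=0, M2=29, M3=91, M4=143, M5=169
Σ MᵢCᵢ = 0·29 + 29·70 + 91·76 + 143·48 + 169·71 = 0 + 2030 + 6916 + 6864 + 11999 = 27809
Σ Rᵢ = 0 + 8 + 24 + 22 + 40 = 94
N̂ = 27809 / 94 ≈ 295.8 → 296

N ≈ 296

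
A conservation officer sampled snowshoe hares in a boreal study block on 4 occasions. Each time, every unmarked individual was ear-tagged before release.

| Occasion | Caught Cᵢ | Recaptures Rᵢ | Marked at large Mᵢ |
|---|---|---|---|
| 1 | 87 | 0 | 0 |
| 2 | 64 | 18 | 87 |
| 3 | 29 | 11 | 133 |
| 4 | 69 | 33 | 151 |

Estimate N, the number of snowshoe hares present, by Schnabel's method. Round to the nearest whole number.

N ≈ 320

Σ MᵢCᵢ = 0·87 + 87·64 + 133·29 + 151·69 = 0 + 5568 + 3857 + 10419 = 19844
Σ Rᵢ = 0 + 18 + 11 + 33 = 62
N̂ = 19844 / 62 ≈ 320.1 → 320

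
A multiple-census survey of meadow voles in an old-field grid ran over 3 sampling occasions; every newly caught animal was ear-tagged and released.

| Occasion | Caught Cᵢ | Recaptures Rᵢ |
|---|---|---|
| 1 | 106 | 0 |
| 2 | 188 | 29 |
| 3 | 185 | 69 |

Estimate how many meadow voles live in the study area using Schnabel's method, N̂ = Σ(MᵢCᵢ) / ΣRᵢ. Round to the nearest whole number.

Marked at large before each occasion: Mᵢ = Σⱼ<ᵢ (Cⱼ − Rⱼ) → M1=0, M2=106, M3=265
Σ MᵢCᵢ = 0·106 + 106·188 + 265·185 = 0 + 19928 + 49025 = 68953
Σ Rᵢ = 0 + 29 + 69 = 98
N̂ = 68953 / 98 ≈ 703.6 → 704

N ≈ 704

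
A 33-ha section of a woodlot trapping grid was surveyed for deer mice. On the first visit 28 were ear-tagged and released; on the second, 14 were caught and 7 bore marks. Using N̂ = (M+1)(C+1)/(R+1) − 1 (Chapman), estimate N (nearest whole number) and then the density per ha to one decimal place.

density ≈ 1.6 deer mice per ha

N̂ = 29·15/8 − 1 = 435/8 − 1 ≈ 53.4 → 53
Density = N̂ / area = 53 / 33 ≈ 1.61 → 1.6 per ha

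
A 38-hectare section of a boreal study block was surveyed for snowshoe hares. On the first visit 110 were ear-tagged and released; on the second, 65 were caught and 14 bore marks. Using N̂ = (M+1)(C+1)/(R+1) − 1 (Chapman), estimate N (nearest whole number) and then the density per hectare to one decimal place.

N̂ = 111·66/15 − 1 = 7326/15 − 1 ≈ 487.4 → 487
Density = N̂ / area = 487 / 38 ≈ 12.82 → 12.8 per hectare

density ≈ 12.8 snowshoe hares per hectare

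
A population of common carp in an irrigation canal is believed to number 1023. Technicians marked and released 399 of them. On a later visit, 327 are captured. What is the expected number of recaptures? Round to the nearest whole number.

The marked fraction of the population is 399/1023, so in a sample of 327 expect C·(M/N) marked.
E[R] = 399 × 327 / 1023 = 130473 / 1023 ≈ 127.5 → 128

expected recaptures ≈ 128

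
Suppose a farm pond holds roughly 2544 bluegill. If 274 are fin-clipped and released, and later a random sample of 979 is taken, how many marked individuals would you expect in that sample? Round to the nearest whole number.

expected recaptures ≈ 105

Expected recaptures E[R] = M·C / N.
E[R] = 274 × 979 / 2544 = 268246 / 2544 ≈ 105.4 → 105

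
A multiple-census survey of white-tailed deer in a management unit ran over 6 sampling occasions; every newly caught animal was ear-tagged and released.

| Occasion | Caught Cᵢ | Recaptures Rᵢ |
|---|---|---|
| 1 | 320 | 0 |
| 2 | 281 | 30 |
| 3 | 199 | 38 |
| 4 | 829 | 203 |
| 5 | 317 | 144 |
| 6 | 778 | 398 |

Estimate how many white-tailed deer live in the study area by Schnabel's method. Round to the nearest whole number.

Marked at large before each occasion: Mᵢ = Σⱼ<ᵢ (Cⱼ − Rⱼ) → M1=0, M2=320, M3=571, M4=732, M5=1358, M6=1531
Σ MᵢCᵢ = 0·320 + 320·281 + 571·199 + 732·829 + 1358·317 + 1531·778 = 0 + 89920 + 113629 + 606828 + 430486 + 1191118 = 2431981
Σ Rᵢ = 0 + 30 + 38 + 203 + 144 + 398 = 813
N̂ = 2431981 / 813 ≈ 2991.4 → 2991

N ≈ 2991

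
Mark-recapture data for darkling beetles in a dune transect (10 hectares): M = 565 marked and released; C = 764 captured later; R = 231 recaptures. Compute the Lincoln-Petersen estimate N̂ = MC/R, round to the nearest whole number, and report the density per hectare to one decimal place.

N̂ = 565·764/231 = 431660/231 ≈ 1868.7 → 1869
Density = N̂ / area = 1869 / 10 ≈ 186.90 → 186.9 per hectare

density ≈ 186.9 darkling beetles per hectare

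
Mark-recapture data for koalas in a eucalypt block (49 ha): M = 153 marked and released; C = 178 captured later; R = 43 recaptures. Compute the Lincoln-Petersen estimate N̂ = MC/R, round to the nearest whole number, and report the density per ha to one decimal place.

N̂ = 153·178/43 = 27234/43 ≈ 633.3 → 633
Density = N̂ / area = 633 / 49 ≈ 12.92 → 12.9 per ha

density ≈ 12.9 koalas per ha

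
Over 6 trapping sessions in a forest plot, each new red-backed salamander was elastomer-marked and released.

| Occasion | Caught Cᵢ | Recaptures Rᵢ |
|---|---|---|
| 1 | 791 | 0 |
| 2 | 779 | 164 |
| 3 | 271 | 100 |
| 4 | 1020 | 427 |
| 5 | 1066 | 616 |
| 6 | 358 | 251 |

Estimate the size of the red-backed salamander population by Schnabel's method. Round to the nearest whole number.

Marked at large before each occasion: Mᵢ = Σⱼ<ᵢ (Cⱼ − Rⱼ) → M1=0, M2=791, M3=1406, M4=1577, M5=2170, M6=2620
Σ MᵢCᵢ = 0·791 + 791·779 + 1406·271 + 1577·1020 + 2170·1066 + 2620·358 = 0 + 616189 + 381026 + 1608540 + 2313220 + 937960 = 5856935
Σ Rᵢ = 0 + 164 + 100 + 427 + 616 + 251 = 1558
N̂ = 5856935 / 1558 ≈ 3759.3 → 3759

N ≈ 3759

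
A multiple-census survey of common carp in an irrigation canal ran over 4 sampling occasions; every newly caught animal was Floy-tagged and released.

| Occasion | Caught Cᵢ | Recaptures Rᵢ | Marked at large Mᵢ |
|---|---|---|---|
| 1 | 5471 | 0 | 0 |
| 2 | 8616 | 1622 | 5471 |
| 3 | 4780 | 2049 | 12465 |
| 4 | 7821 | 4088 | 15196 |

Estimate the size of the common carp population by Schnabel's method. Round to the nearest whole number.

N ≈ 29,072

Σ MᵢCᵢ = 0·5471 + 5471·8616 + 12465·4780 + 15196·7821 = 0 + 47138136 + 59582700 + 118847916 = 225568752
Σ Rᵢ = 0 + 1622 + 2049 + 4088 = 7759
N̂ = 225568752 / 7759 ≈ 29071.9 → 29072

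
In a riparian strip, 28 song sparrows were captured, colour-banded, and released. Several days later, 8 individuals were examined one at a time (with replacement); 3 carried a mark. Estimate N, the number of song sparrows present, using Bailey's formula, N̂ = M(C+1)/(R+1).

N̂ = 28·(8+1)/(3+1) = 28·9/4 = 252/4 = 63

N = 63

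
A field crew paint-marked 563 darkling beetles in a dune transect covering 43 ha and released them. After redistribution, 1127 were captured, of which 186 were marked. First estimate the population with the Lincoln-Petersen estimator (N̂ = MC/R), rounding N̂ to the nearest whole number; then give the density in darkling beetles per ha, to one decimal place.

density ≈ 79.3 darkling beetles per ha

N̂ = 563·1127/186 = 634501/186 ≈ 3411.3 → 3411
Density = N̂ / area = 3411 / 43 ≈ 79.33 → 79.3 per ha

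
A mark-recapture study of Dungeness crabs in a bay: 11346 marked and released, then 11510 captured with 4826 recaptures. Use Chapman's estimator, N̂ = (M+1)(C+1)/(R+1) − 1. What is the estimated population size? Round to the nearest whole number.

N ≈ 27,058

N̂ = (11346+1)(11510+1)/(4826+1) − 1 = 11347·11511/4827 − 1
= 130615317/4827 − 1 ≈ 27059.3 − 1 ≈ 27058.3 → 27058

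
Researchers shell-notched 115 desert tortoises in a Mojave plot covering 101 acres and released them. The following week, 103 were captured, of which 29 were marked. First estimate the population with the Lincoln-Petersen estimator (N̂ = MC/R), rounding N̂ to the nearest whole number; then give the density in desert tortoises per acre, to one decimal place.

density ≈ 4.0 desert tortoises per acre

N̂ = 115·103/29 = 11845/29 ≈ 408.4 → 408
Density = N̂ / area = 408 / 101 ≈ 4.04 → 4.0 per acre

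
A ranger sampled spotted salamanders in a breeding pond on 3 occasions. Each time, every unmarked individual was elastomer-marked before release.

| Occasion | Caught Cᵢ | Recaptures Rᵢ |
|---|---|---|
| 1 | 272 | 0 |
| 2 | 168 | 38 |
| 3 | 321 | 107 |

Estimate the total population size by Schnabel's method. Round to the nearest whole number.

N ≈ 1205

Marked at large before each occasion: Mᵢ = Σⱼ<ᵢ (Cⱼ − Rⱼ) → M1=0, M2=272, M3=402
Σ MᵢCᵢ = 0·272 + 272·168 + 402·321 = 0 + 45696 + 129042 = 174738
Σ Rᵢ = 0 + 38 + 107 = 145
N̂ = 174738 / 145 ≈ 1205.1 → 1205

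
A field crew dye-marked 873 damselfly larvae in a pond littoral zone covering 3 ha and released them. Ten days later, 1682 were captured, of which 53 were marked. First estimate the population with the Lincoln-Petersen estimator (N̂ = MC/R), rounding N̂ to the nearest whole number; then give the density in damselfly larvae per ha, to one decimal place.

density ≈ 9235.0 damselfly larvae per ha

N̂ = 873·1682/53 = 1468386/53 ≈ 27705.4 → 27705
Density = N̂ / area = 27705 / 3 = 9235.0 per ha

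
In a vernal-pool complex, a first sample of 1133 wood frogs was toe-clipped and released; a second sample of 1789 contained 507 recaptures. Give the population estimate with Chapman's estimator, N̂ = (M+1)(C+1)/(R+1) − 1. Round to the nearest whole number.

N̂ = (1133+1)(1789+1)/(507+1) − 1 = 1134·1790/508 − 1
= 2029860/508 − 1 ≈ 3995.8 − 1 ≈ 3994.8 → 3995

N ≈ 3995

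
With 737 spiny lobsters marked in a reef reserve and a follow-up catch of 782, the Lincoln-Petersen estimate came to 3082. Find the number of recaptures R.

R = 187

From N = M·C/R: R = M·C / N = 737·782 / 3082 = 576334 / 3082 = 187.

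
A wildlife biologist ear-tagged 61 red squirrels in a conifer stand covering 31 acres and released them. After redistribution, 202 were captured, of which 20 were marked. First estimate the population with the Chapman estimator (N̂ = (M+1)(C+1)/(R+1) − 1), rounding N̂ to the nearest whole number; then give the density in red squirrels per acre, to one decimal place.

N̂ = 62·203/21 − 1 = 12586/21 − 1 ≈ 598.3 → 598
Density = N̂ / area = 598 / 31 ≈ 19.29 → 19.3 per acre

density ≈ 19.3 red squirrels per acre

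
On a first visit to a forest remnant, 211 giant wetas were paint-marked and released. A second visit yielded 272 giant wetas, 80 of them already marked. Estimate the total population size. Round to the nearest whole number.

N = (211 × 272) / 80 = 57392 / 80 ≈ 717.4 → 717

N ≈ 717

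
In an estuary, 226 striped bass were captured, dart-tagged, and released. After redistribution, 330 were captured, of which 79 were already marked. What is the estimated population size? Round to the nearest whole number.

N ≈ 944

The marked fraction in the recapture sample should equal the marked fraction in the population: 79/330 = 226/N.
N = (226 × 330) / 79 = 74580 / 79 ≈ 944.1 → 944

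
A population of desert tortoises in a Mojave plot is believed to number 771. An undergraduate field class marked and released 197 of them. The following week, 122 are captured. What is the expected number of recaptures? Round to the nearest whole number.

The marked fraction of the population is 197/771, so in a sample of 122 expect C·(M/N) marked.
E[R] = 197 × 122 / 771 = 24034 / 771 ≈ 31.2 → 31

expected recaptures ≈ 31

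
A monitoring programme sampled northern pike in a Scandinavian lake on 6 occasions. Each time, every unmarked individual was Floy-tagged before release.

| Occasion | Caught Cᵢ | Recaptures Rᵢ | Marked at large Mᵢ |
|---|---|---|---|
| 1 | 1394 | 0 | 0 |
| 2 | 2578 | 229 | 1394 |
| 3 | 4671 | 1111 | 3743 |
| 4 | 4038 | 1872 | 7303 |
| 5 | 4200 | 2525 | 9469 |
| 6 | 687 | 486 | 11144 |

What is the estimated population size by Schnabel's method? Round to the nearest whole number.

N ≈ 15,747

Σ MᵢCᵢ = 0·1394 + 1394·2578 + 3743·4671 + 7303·4038 + 9469·4200 + 11144·687 = 0 + 3593732 + 17483553 + 29489514 + 39769800 + 7655928 = 97992527
Σ Rᵢ = 0 + 229 + 1111 + 1872 + 2525 + 486 = 6223
N̂ = 97992527 / 6223 ≈ 15746.8 → 15747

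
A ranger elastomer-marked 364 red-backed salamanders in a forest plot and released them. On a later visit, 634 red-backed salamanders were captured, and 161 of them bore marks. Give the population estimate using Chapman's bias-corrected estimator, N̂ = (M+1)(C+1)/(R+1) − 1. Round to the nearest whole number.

N̂ = (364+1)(634+1)/(161+1) − 1 = 365·635/162 − 1
= 231775/162 − 1 ≈ 1430.7 − 1 ≈ 1429.7 → 1430

N ≈ 1430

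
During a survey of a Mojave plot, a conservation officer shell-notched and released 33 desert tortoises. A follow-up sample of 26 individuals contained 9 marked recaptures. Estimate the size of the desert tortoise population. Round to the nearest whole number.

If marked individuals mix randomly, R/C ≈ M/N, giving N ≈ M·C/R.
N = (33 × 26) / 9 = 858 / 9 ≈ 95.3 → 95

N ≈ 95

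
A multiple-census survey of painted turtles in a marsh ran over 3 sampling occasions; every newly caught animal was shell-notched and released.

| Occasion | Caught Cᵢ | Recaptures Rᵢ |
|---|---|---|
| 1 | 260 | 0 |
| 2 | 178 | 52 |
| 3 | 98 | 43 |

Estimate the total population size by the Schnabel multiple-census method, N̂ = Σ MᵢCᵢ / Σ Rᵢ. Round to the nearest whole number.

Marked at large before each occasion: Mᵢ = Σⱼ<ᵢ (Cⱼ − Rⱼ) → M1=0, M2=260, M3=386
Σ MᵢCᵢ = 0·260 + 260·178 + 386·98 = 0 + 46280 + 37828 = 84108
Σ Rᵢ = 0 + 52 + 43 = 95
N̂ = 84108 / 95 ≈ 885.3 → 885

N ≈ 885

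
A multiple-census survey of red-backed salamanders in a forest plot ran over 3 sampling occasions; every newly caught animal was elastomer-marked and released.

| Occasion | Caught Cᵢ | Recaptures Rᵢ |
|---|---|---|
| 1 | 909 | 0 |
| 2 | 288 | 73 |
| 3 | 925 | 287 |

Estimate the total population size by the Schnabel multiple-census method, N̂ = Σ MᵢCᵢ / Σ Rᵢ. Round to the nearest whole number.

N ≈ 3615

Marked at large before each occasion: Mᵢ = Σⱼ<ᵢ (Cⱼ − Rⱼ) → M1=0, M2=909, M3=1124
Σ MᵢCᵢ = 0·909 + 909·288 + 1124·925 = 0 + 261792 + 1039700 = 1301492
Σ Rᵢ = 0 + 73 + 287 = 360
N̂ = 1301492 / 360 ≈ 3615.3 → 3615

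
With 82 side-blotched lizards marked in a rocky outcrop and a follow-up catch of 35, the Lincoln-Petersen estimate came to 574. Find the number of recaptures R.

R = 5

From N = M·C/R: R = M·C / N = 82·35 / 574 = 2870 / 574 = 5.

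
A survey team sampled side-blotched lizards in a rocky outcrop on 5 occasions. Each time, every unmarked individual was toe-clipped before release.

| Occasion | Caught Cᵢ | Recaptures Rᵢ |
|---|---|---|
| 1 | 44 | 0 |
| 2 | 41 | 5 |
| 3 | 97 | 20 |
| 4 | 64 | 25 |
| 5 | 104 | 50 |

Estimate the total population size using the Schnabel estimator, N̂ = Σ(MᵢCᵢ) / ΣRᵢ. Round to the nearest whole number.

N ≈ 400

Marked at large before each occasion: Mᵢ = Σⱼ<ᵢ (Cⱼ − Rⱼ) → M1=0, M2=44, M3=80, M4=157, M5=196
Σ MᵢCᵢ = 0·44 + 44·41 + 80·97 + 157·64 + 196·104 = 0 + 1804 + 7760 + 10048 + 20384 = 39996
Σ Rᵢ = 0 + 5 + 20 + 25 + 50 = 100
N̂ = 39996 / 100 ≈ 400.0 → 400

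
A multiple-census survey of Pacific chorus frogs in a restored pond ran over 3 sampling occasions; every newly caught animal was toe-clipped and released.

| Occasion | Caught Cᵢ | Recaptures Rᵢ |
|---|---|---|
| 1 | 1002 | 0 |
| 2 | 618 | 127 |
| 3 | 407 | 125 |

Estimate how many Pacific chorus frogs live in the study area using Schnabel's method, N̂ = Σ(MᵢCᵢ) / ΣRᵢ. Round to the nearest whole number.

N ≈ 4869

Marked at large before each occasion: Mᵢ = Σⱼ<ᵢ (Cⱼ − Rⱼ) → M1=0, M2=1002, M3=1493
Σ MᵢCᵢ = 0·1002 + 1002·618 + 1493·407 = 0 + 619236 + 607651 = 1226887
Σ Rᵢ = 0 + 127 + 125 = 252
N̂ = 1226887 / 252 ≈ 4868.6 → 4869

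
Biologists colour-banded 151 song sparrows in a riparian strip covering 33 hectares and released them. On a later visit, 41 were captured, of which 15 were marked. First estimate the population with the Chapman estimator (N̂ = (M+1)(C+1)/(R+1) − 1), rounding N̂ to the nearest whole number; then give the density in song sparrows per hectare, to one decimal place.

N̂ = 152·42/16 − 1 = 6384/16 − 1 = 398
Density = N̂ / area = 398 / 33 ≈ 12.06 → 12.1 per hectare

density ≈ 12.1 song sparrows per hectare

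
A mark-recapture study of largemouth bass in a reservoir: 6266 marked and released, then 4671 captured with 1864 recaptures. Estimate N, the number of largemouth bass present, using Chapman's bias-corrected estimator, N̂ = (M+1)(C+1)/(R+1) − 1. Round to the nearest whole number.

N ≈ 15,698

N̂ = (6266+1)(4671+1)/(1864+1) − 1 = 6267·4672/1865 − 1
= 29279424/1865 − 1 ≈ 15699.4 − 1 ≈ 15698.4 → 15698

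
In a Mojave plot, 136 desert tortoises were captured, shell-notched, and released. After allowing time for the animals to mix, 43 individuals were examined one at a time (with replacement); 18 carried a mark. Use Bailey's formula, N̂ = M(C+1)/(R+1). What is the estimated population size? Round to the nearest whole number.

N̂ = 136·(43+1)/(18+1) = 136·44/19 = 5984/19 ≈ 314.9 → 315

N ≈ 315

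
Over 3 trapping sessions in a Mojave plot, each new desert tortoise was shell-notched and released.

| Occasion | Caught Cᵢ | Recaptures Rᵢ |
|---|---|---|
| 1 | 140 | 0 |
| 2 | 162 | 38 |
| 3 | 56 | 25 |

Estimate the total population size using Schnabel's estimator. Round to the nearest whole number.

N ≈ 595

Marked at large before each occasion: Mᵢ = Σⱼ<ᵢ (Cⱼ − Rⱼ) → M1=0, M2=140, M3=264
Σ MᵢCᵢ = 0·140 + 140·162 + 264·56 = 0 + 22680 + 14784 = 37464
Σ Rᵢ = 0 + 38 + 25 = 63
N̂ = 37464 / 63 ≈ 594.7 → 595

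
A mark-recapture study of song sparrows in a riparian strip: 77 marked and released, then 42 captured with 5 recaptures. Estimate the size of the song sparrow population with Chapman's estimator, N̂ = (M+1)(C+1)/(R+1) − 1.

N = 558

N̂ = (77+1)(42+1)/(5+1) − 1 = 78·43/6 − 1
= 3354/6 − 1 = 559 − 1 = 558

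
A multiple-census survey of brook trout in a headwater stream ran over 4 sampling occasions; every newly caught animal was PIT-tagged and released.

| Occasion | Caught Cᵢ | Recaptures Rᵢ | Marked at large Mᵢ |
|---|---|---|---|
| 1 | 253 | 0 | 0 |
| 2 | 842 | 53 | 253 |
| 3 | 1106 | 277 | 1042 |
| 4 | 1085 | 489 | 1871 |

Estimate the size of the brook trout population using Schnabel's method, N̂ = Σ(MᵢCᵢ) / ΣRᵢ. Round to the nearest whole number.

N ≈ 4146

Σ MᵢCᵢ = 0·253 + 253·842 + 1042·1106 + 1871·1085 = 0 + 213026 + 1152452 + 2030035 = 3395513
Σ Rᵢ = 0 + 53 + 277 + 489 = 819
N̂ = 3395513 / 819 ≈ 4145.9 → 4146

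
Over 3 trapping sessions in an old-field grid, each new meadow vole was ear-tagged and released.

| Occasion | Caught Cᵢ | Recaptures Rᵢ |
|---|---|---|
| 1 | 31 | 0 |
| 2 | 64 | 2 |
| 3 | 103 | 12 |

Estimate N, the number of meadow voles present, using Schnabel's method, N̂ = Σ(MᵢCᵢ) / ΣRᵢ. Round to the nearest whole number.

Marked at large before each occasion: Mᵢ = Σⱼ<ᵢ (Cⱼ − Rⱼ) → M1=0, M2=31, M3=93
Σ MᵢCᵢ = 0·31 + 31·64 + 93·103 = 0 + 1984 + 9579 = 11563
Σ Rᵢ = 0 + 2 + 12 = 14
N̂ = 11563 / 14 ≈ 825.9 → 826

N ≈ 826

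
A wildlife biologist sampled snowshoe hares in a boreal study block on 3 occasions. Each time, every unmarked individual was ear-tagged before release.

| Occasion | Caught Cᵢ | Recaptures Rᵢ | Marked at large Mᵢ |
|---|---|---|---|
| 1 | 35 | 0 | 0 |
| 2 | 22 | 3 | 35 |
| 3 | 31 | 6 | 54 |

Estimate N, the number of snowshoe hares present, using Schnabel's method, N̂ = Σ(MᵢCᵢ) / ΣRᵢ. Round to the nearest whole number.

N ≈ 272

Σ MᵢCᵢ = 0·35 + 35·22 + 54·31 = 0 + 770 + 1674 = 2444
Σ Rᵢ = 0 + 3 + 6 = 9
N̂ = 2444 / 9 ≈ 271.6 → 272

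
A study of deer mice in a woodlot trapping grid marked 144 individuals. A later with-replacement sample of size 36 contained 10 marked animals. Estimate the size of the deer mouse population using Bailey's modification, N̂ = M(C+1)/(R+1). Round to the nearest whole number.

N̂ = 144·(36+1)/(10+1) = 144·37/11 = 5328/11 ≈ 484.4 → 484

N ≈ 484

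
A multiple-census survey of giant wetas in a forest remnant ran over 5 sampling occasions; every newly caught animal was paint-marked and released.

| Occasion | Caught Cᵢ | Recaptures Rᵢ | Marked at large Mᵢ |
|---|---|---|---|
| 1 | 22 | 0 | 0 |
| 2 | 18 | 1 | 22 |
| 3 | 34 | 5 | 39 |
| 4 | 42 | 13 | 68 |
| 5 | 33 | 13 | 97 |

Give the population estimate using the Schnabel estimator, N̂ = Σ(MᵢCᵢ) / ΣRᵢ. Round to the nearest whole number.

N ≈ 243

Σ MᵢCᵢ = 0·22 + 22·18 + 39·34 + 68·42 + 97·33 = 0 + 396 + 1326 + 2856 + 3201 = 7779
Σ Rᵢ = 0 + 1 + 5 + 13 + 13 = 32
N̂ = 7779 / 32 ≈ 243.1 → 243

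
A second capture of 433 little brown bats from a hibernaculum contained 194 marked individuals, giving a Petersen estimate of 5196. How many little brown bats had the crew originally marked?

From N = M·C/R: M = N·R / C = 5196·194 / 433 = 1008024 / 433 = 2328.

M = 2328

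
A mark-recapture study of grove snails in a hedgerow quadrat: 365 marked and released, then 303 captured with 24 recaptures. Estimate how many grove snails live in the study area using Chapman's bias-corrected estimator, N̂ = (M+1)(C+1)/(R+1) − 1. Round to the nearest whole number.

N ≈ 4450

N̂ = (365+1)(303+1)/(24+1) − 1 = 366·304/25 − 1
= 111264/25 − 1 ≈ 4450.6 − 1 ≈ 4449.6 → 4450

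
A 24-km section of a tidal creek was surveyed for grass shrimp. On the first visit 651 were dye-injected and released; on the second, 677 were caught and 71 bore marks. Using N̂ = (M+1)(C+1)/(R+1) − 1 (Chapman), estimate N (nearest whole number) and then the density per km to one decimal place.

N̂ = 652·678/72 − 1 = 442056/72 − 1 ≈ 6138.7 → 6139
Density = N̂ / area = 6139 / 24 ≈ 255.79 → 255.8 per km

density ≈ 255.8 grass shrimp per km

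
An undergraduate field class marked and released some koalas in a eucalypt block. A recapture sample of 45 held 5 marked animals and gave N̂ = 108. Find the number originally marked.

From N = M·C/R: M = N·R / C = 108·5 / 45 = 540 / 45 = 12.

M = 12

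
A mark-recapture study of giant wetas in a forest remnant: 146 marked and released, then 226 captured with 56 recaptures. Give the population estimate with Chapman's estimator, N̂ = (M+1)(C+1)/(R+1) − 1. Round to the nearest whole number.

N̂ = (146+1)(226+1)/(56+1) − 1 = 147·227/57 − 1
= 33369/57 − 1 ≈ 585.4 − 1 ≈ 584.4 → 584

N ≈ 584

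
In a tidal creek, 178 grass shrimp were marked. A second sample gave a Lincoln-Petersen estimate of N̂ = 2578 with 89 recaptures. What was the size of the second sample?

C = 1289

From N = M·C/R: C = N·R / M = 2578·89 / 178 = 229442 / 178 = 1289.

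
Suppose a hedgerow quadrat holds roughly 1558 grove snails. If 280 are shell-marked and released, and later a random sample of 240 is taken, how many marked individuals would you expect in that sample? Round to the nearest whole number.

Expected recaptures E[R] = M·C / N.
E[R] = 280 × 240 / 1558 = 67200 / 1558 ≈ 43.1 → 43

expected recaptures ≈ 43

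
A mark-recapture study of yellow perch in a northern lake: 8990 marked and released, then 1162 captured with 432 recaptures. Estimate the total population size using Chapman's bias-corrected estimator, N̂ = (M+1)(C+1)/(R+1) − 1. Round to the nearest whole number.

N̂ = (8990+1)(1162+1)/(432+1) − 1 = 8991·1163/433 − 1
= 10456533/433 − 1 ≈ 24149.0 − 1 ≈ 24148.0 → 24148

N ≈ 24,148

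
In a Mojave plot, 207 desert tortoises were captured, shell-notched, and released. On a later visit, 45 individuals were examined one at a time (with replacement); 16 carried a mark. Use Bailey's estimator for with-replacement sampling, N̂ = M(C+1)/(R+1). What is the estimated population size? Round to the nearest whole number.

N̂ = 207·(45+1)/(16+1) = 207·46/17 = 9522/17 ≈ 560.1 → 560

N ≈ 560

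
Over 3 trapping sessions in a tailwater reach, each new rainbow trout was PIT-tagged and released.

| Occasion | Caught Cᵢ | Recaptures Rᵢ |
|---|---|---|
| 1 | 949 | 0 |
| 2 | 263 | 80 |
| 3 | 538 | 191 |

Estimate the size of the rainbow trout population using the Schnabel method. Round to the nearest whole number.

N ≈ 3168

Marked at large before each occasion: Mᵢ = Σⱼ<ᵢ (Cⱼ − Rⱼ) → M1=0, M2=949, M3=1132
Σ MᵢCᵢ = 0·949 + 949·263 + 1132·538 = 0 + 249587 + 609016 = 858603
Σ Rᵢ = 0 + 80 + 191 = 271
N̂ = 858603 / 271 ≈ 3168.3 → 3168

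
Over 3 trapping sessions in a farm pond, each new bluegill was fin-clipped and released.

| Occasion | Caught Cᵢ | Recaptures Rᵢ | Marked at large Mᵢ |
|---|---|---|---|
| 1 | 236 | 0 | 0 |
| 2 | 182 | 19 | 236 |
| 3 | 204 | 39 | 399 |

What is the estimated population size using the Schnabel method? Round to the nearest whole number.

N ≈ 2144

Σ MᵢCᵢ = 0·236 + 236·182 + 399·204 = 0 + 42952 + 81396 = 124348
Σ Rᵢ = 0 + 19 + 39 = 58
N̂ = 124348 / 58 ≈ 2143.9 → 2144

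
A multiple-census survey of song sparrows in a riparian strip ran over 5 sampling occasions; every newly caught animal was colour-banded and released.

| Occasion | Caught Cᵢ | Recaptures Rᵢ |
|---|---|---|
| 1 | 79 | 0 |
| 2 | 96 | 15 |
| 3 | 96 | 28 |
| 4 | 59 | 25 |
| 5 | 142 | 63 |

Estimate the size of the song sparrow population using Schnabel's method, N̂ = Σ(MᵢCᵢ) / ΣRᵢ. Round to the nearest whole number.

N ≈ 562

Marked at large before each occasion: Mᵢ = Σⱼ<ᵢ (Cⱼ − Rⱼ) → M1=0, M2=79, M3=160, M4=228, M5=262
Σ MᵢCᵢ = 0·79 + 79·96 + 160·96 + 228·59 + 262·142 = 0 + 7584 + 15360 + 13452 + 37204 = 73600
Σ Rᵢ = 0 + 15 + 28 + 25 + 63 = 131
N̂ = 73600 / 131 ≈ 561.8 → 562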